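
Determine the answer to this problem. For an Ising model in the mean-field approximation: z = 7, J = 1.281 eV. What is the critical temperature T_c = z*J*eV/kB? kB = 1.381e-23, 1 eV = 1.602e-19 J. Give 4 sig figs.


Step 1: z*J = 7*1.281 = 8.967 eV
Step 2: Convert to Joules: 8.967*1.602e-19 = 1.437e-18 J
Step 3: T_c = 1.437e-18 / 1.381e-23 = 1.04e+05 K

1.04e+05


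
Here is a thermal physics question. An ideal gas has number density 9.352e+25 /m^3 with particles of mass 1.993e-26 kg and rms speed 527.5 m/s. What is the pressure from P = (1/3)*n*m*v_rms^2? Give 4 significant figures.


Step 1: v_rms^2 = 527.5^2 = 2.783e+05
Step 2: n*m = 9.352e+25*1.993e-26 = 1.864
Step 3: P = (1/3)*1.864*2.783e+05 = 1.729e+05 Pa

1.729e+05


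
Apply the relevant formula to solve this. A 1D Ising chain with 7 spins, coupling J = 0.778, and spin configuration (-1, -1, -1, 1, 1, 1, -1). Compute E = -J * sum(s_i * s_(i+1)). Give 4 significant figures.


Step 1: Nearest-neighbor products: 1, 1, -1, 1, 1, -1
Step 2: Sum of products = 2
Step 3: E = -0.778 * 2 = -1.556

-1.556


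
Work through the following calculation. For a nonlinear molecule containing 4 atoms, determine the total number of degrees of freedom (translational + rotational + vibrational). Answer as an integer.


Step 1: Translational DOF = 3
Step 2: Rotational DOF (nonlinear) = 3
Step 3: Vibrational DOF = 3*4 - 6 = 6
Step 4: Total = 3 + 3 + 6 = 12

12


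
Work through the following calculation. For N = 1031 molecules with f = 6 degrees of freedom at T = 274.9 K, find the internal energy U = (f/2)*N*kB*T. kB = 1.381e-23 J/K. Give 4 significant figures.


Step 1: f/2 = 6/2 = 3.0
Step 2: N*kB*T = 1031*1.381e-23*274.9 = 3.914e-18
Step 3: U = 3.0 * 3.914e-18 = 1.174e-17 J

1.174e-17


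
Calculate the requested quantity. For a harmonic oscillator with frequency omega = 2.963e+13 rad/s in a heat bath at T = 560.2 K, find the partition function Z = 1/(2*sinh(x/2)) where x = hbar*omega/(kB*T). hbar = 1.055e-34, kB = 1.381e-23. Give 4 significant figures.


Step 1: Compute x = hbar*omega/(kB*T) = 1.055e-34*2.963e+13/(1.381e-23*560.2) = 0.4041
Step 2: x/2 = 0.202
Step 3: sinh(x/2) = 0.2034
Step 4: Z = 1/(2*0.2034) = 2.458

2.458


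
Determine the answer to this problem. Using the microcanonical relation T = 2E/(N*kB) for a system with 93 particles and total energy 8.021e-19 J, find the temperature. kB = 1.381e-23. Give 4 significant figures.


Step 1: Numerator = 2*E = 2*8.021e-19 = 1.604e-18 J
Step 2: Denominator = N*kB = 93*1.381e-23 = 1.284e-21
Step 3: T = 1.604e-18 / 1.284e-21 = 1249 K

1249


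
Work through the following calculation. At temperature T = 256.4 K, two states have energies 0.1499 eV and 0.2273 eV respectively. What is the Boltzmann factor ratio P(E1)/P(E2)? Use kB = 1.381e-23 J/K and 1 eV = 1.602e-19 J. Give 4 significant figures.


Step 1: Compute energy difference dE = E1 - E2 = 0.1499 - 0.2273 = -0.0774 eV
Step 2: Convert to Joules: dE_J = -0.0774 * 1.602e-19 = -1.24e-20 J
Step 3: Compute exponent = -dE_J / (kB * T) = -(-1.24e-20) / (1.381e-23 * 256.4) = 3.502
Step 4: P(E1)/P(E2) = exp(3.502) = 33.18

33.18


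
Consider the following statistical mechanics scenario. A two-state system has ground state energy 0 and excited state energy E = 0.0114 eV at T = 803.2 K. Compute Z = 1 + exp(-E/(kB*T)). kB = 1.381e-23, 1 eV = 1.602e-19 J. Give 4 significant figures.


Step 1: Compute beta*E = E*eV/(kB*T) = 0.0114*1.602e-19/(1.381e-23*803.2) = 0.1646
Step 2: exp(-beta*E) = exp(-0.1646) = 0.8482
Step 3: Z = 1 + 0.8482 = 1.848

1.848


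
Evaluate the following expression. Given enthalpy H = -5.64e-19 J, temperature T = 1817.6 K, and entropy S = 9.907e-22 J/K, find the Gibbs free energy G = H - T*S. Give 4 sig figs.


Step 1: T*S = 1817.6 * 9.907e-22 = 1.801e-18 J
Step 2: G = H - T*S = -5.64e-19 - 1.801e-18
Step 3: G = -2.365e-18 J

-2.365e-18


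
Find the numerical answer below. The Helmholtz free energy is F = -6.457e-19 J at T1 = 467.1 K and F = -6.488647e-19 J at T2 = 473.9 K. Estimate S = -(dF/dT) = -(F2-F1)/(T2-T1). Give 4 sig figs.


Step 1: dF = F2 - F1 = -6.488647e-19 - (-6.457e-19) = -3.1647e-21 J
Step 2: dT = T2 - T1 = 473.9 - 467.1 = 6.8 K
Step 3: S = -dF/dT = -(-3.1647e-21)/6.8 = 4.654e-22 J/K

4.654e-22


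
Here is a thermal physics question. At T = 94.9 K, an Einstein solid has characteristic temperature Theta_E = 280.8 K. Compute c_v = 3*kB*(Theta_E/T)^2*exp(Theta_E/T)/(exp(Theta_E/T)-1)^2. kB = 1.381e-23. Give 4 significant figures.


Step 1: x = Theta_E/T = 280.8/94.9 = 2.959
Step 2: x^2 = 8.755
Step 3: exp(x) = 19.28
Step 4: c_v = 3*1.381e-23*8.755*19.28/(19.28-1)^2 = 2.093e-23

2.093e-23


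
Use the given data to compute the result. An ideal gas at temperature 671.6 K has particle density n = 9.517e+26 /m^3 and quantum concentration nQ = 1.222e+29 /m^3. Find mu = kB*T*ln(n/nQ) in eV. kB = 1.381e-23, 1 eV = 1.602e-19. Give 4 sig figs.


Step 1: n/nQ = 9.517e+26/1.222e+29 = 0.007788
Step 2: ln(n/nQ) = -4.855
Step 3: mu = kB*T*ln(n/nQ) = 9.275e-21*-4.855 = -4.503e-20 J
Step 4: Convert to eV: -4.503e-20/1.602e-19 = -0.2811 eV

-0.2811


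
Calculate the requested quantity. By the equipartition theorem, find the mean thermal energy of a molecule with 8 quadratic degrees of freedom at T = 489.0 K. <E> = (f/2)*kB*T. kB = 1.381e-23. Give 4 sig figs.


Step 1: f/2 = 8/2 = 4
Step 2: kB*T = 1.381e-23 * 489.0 = 6.753e-21
Step 3: <E> = 4 * 6.753e-21 = 2.701e-20 J

2.701e-20


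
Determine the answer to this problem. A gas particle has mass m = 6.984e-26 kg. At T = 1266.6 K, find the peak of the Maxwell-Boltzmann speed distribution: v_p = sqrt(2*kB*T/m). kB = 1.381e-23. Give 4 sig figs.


Step 1: Numerator = 2*kB*T = 2*1.381e-23*1266.6 = 3.498e-20
Step 2: Ratio = 3.498e-20 / 6.984e-26 = 5.009e+05
Step 3: v_p = sqrt(5.009e+05) = 707.7 m/s

707.7


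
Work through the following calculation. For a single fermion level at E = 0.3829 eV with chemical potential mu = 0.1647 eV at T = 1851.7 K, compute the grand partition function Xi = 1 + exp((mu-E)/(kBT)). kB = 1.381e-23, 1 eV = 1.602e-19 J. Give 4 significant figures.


Step 1: (mu - E) = 0.1647 - 0.3829 = -0.2182 eV
Step 2: x = (mu-E)*eV/(kB*T) = -0.2182*1.602e-19/(1.381e-23*1851.7) = -1.367
Step 3: exp(x) = 0.2549
Step 4: Xi = 1 + 0.2549 = 1.255

1.255


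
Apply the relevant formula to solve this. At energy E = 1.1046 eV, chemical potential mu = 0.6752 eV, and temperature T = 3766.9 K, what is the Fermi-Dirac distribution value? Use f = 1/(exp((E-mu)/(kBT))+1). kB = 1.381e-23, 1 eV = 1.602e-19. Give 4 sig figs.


Step 1: (E - mu) = 1.1046 - 0.6752 = 0.4294 eV
Step 2: Convert: (E-mu)*eV = 6.879e-20 J
Step 3: x = (E-mu)*eV/(kB*T) = 1.322
Step 4: f = 1/(exp(1.322)+1) = 0.2104

0.2104


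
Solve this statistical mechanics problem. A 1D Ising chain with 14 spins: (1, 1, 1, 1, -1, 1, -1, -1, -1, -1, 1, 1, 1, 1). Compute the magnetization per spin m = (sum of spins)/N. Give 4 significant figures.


Step 1: Count up spins (+1): 9, down spins (-1): 5
Step 2: Total magnetization M = 9 - 5 = 4
Step 3: m = M/N = 4/14 = 0.2857

0.2857


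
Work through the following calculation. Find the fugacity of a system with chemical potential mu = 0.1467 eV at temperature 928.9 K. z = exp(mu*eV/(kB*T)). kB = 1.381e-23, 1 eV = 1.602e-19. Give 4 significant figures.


Step 1: Convert mu to Joules: 0.1467*1.602e-19 = 2.35e-20 J
Step 2: kB*T = 1.381e-23*928.9 = 1.283e-20 J
Step 3: mu/(kB*T) = 1.832
Step 4: z = exp(1.832) = 6.246

6.246


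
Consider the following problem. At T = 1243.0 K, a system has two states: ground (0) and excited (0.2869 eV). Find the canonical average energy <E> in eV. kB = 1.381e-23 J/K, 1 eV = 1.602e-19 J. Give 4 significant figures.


Step 1: beta*E = 0.2869*1.602e-19/(1.381e-23*1243.0) = 2.677
Step 2: exp(-beta*E) = 0.06874
Step 3: <E> = 0.2869*0.06874/(1+0.06874) = 0.01845 eV

0.01845


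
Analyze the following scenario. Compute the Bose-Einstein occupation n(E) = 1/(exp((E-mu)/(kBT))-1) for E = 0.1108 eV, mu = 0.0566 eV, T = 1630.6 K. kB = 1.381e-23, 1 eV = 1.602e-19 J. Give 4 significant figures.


Step 1: (E - mu) = 0.0542 eV
Step 2: x = (E-mu)*eV/(kB*T) = 0.0542*1.602e-19/(1.381e-23*1630.6) = 0.3856
Step 3: exp(x) = 1.47
Step 4: n = 1/(exp(x)-1) = 2.126

2.126


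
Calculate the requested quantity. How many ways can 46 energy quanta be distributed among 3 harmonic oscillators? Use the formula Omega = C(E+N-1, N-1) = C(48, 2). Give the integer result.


Step 1: Use binomial coefficient C(48, 2)
Step 2: Numerator = 48! / 46!
Step 3: Denominator = 2!
Step 4: Omega = 1128

1128


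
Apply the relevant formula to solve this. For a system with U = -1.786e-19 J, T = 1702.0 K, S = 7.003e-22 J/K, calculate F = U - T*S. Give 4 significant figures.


Step 1: T*S = 1702.0 * 7.003e-22 = 1.192e-18 J
Step 2: F = U - T*S = -1.786e-19 - 1.192e-18
Step 3: F = -1.371e-18 J

-1.371e-18


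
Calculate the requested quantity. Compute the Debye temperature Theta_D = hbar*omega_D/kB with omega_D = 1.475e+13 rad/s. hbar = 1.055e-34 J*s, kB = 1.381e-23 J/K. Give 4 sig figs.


Step 1: hbar*omega_D = 1.055e-34 * 1.475e+13 = 1.556e-21 J
Step 2: Theta_D = 1.556e-21 / 1.381e-23
Step 3: Theta_D = 112.7 K

112.7


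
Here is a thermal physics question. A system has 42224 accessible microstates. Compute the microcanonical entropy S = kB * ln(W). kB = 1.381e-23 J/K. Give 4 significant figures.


Step 1: ln(W) = ln(42224) = 10.65
Step 2: S = kB * ln(W) = 1.381e-23 * 10.65
Step 3: S = 1.471e-22 J/K

1.471e-22


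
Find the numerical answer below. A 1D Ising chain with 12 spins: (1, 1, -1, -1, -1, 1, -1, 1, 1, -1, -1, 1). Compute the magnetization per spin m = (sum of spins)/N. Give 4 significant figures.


Step 1: Count up spins (+1): 6, down spins (-1): 6
Step 2: Total magnetization M = 6 - 6 = 0
Step 3: m = M/N = 0/12 = 0

0


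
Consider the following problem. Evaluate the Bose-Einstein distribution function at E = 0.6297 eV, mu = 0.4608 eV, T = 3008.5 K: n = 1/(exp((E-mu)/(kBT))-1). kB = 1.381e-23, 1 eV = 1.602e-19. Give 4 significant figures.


Step 1: (E - mu) = 0.1689 eV
Step 2: x = (E-mu)*eV/(kB*T) = 0.1689*1.602e-19/(1.381e-23*3008.5) = 0.6513
Step 3: exp(x) = 1.918
Step 4: n = 1/(exp(x)-1) = 1.089

1.089


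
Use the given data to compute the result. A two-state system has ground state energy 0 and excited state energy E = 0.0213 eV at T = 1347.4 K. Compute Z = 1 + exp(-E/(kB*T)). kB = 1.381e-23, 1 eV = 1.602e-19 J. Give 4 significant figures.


Step 1: Compute beta*E = E*eV/(kB*T) = 0.0213*1.602e-19/(1.381e-23*1347.4) = 0.1834
Step 2: exp(-beta*E) = exp(-0.1834) = 0.8325
Step 3: Z = 1 + 0.8325 = 1.832

1.832


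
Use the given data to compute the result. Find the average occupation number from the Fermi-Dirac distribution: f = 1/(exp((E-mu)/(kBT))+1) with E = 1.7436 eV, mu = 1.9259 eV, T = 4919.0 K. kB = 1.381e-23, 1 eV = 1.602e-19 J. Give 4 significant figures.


Step 1: (E - mu) = 1.7436 - 1.9259 = -0.1823 eV
Step 2: Convert: (E-mu)*eV = -2.92e-20 J
Step 3: x = (E-mu)*eV/(kB*T) = -0.4299
Step 4: f = 1/(exp(-0.4299)+1) = 0.6059

0.6059


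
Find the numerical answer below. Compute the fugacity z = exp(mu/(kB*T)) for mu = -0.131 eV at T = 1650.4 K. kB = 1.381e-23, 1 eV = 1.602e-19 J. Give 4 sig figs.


Step 1: Convert mu to Joules: -0.131*1.602e-19 = -2.099e-20 J
Step 2: kB*T = 1.381e-23*1650.4 = 2.279e-20 J
Step 3: mu/(kB*T) = -0.9208
Step 4: z = exp(-0.9208) = 0.3982

0.3982


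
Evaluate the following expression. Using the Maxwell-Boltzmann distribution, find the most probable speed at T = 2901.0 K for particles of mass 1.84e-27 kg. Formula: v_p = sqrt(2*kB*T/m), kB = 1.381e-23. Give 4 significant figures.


Step 1: Numerator = 2*kB*T = 2*1.381e-23*2901.0 = 8.013e-20
Step 2: Ratio = 8.013e-20 / 1.84e-27 = 4.355e+07
Step 3: v_p = sqrt(4.355e+07) = 6599 m/s

6599


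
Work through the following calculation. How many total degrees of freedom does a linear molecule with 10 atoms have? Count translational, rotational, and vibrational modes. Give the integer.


Step 1: Translational DOF = 3
Step 2: Rotational DOF (linear) = 2
Step 3: Vibrational DOF = 3*10 - 5 = 25
Step 4: Total = 3 + 2 + 25 = 30

30


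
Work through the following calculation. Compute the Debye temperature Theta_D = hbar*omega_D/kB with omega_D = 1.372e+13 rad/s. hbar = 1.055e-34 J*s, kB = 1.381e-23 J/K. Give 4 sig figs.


Step 1: hbar*omega_D = 1.055e-34 * 1.372e+13 = 1.447e-21 J
Step 2: Theta_D = 1.447e-21 / 1.381e-23
Step 3: Theta_D = 104.8 K

104.8


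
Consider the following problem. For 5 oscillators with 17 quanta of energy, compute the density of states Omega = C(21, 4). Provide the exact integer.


Step 1: Use binomial coefficient C(21, 4)
Step 2: Numerator = 21! / 17!
Step 3: Denominator = 4!
Step 4: Omega = 5985

5985


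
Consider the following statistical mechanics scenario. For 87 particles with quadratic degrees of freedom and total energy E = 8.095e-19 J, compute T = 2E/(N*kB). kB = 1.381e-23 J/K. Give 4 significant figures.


Step 1: Numerator = 2*E = 2*8.095e-19 = 1.619e-18 J
Step 2: Denominator = N*kB = 87*1.381e-23 = 1.201e-21
Step 3: T = 1.619e-18 / 1.201e-21 = 1348 K

1348


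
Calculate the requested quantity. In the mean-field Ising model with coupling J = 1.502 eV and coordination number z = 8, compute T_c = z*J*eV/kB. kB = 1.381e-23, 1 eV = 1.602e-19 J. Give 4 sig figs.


Step 1: z*J = 8*1.502 = 12.02 eV
Step 2: Convert to Joules: 12.02*1.602e-19 = 1.925e-18 J
Step 3: T_c = 1.925e-18 / 1.381e-23 = 1.394e+05 K

1.394e+05


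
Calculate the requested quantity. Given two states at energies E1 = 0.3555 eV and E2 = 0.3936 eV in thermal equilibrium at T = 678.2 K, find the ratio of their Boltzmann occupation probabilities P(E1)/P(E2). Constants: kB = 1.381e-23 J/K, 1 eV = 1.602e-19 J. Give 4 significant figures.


Step 1: Compute energy difference dE = E1 - E2 = 0.3555 - 0.3936 = -0.0381 eV
Step 2: Convert to Joules: dE_J = -0.0381 * 1.602e-19 = -6.104e-21 J
Step 3: Compute exponent = -dE_J / (kB * T) = -(-6.104e-21) / (1.381e-23 * 678.2) = 0.6517
Step 4: P(E1)/P(E2) = exp(0.6517) = 1.919

1.919


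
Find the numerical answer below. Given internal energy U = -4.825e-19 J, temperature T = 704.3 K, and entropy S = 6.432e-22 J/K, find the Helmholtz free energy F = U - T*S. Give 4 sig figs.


Step 1: T*S = 704.3 * 6.432e-22 = 4.53e-19 J
Step 2: F = U - T*S = -4.825e-19 - 4.53e-19
Step 3: F = -9.355e-19 J

-9.355e-19


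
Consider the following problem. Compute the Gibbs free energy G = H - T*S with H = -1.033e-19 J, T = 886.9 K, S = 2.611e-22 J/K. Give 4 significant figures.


Step 1: T*S = 886.9 * 2.611e-22 = 2.316e-19 J
Step 2: G = H - T*S = -1.033e-19 - 2.316e-19
Step 3: G = -3.349e-19 J

-3.349e-19


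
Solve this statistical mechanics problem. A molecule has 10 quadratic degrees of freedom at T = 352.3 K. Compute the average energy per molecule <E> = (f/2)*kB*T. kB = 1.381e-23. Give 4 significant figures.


Step 1: f/2 = 10/2 = 5
Step 2: kB*T = 1.381e-23 * 352.3 = 4.865e-21
Step 3: <E> = 5 * 4.865e-21 = 2.433e-20 J

2.433e-20


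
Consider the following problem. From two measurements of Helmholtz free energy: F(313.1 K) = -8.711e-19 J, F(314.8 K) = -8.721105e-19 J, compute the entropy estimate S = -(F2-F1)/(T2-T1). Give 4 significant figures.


Step 1: dF = F2 - F1 = -8.721105e-19 - (-8.711e-19) = -1.0105e-21 J
Step 2: dT = T2 - T1 = 314.8 - 313.1 = 1.7 K
Step 3: S = -dF/dT = -(-1.0105e-21)/1.7 = 5.944e-22 J/K

5.944e-22


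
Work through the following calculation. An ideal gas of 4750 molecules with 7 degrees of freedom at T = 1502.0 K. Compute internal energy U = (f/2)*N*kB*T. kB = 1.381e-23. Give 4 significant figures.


Step 1: f/2 = 7/2 = 3.5
Step 2: N*kB*T = 4750*1.381e-23*1502.0 = 9.853e-17
Step 3: U = 3.5 * 9.853e-17 = 3.448e-16 J

3.448e-16


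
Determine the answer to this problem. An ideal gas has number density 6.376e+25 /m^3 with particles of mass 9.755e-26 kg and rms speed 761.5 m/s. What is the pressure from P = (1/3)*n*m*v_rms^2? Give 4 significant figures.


Step 1: v_rms^2 = 761.5^2 = 5.799e+05
Step 2: n*m = 6.376e+25*9.755e-26 = 6.22
Step 3: P = (1/3)*6.22*5.799e+05 = 1.202e+06 Pa

1.202e+06


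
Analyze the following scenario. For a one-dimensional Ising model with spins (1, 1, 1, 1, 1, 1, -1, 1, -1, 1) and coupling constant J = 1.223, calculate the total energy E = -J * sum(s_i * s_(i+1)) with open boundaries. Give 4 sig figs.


Step 1: Nearest-neighbor products: 1, 1, 1, 1, 1, -1, -1, -1, -1
Step 2: Sum of products = 1
Step 3: E = -1.223 * 1 = -1.223

-1.223


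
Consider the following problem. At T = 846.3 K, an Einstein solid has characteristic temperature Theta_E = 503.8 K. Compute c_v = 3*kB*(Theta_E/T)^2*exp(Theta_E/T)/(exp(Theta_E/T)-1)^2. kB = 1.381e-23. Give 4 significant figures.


Step 1: x = Theta_E/T = 503.8/846.3 = 0.5953
Step 2: x^2 = 0.3544
Step 3: exp(x) = 1.814
Step 4: c_v = 3*1.381e-23*0.3544*1.814/(1.814-1)^2 = 4.023e-23

4.023e-23


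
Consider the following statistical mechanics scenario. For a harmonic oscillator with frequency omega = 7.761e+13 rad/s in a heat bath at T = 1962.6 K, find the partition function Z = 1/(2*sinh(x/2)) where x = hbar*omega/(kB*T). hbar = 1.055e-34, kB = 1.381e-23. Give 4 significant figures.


Step 1: Compute x = hbar*omega/(kB*T) = 1.055e-34*7.761e+13/(1.381e-23*1962.6) = 0.3021
Step 2: x/2 = 0.151
Step 3: sinh(x/2) = 0.1516
Step 4: Z = 1/(2*0.1516) = 3.298

3.298


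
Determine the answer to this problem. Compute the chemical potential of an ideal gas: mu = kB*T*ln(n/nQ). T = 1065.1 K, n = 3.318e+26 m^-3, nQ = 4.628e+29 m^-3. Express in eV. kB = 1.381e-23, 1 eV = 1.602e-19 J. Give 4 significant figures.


Step 1: n/nQ = 3.318e+26/4.628e+29 = 0.0007169
Step 2: ln(n/nQ) = -7.241
Step 3: mu = kB*T*ln(n/nQ) = 1.471e-20*-7.241 = -1.065e-19 J
Step 4: Convert to eV: -1.065e-19/1.602e-19 = -0.6648 eV

-0.6648


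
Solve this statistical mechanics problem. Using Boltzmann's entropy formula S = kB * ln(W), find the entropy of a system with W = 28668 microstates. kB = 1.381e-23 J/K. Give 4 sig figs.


Step 1: ln(W) = ln(28668) = 10.26
Step 2: S = kB * ln(W) = 1.381e-23 * 10.26
Step 3: S = 1.417e-22 J/K

1.417e-22


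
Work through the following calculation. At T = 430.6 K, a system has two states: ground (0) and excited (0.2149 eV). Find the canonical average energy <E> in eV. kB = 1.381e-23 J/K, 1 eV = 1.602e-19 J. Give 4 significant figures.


Step 1: beta*E = 0.2149*1.602e-19/(1.381e-23*430.6) = 5.789
Step 2: exp(-beta*E) = 0.00306
Step 3: <E> = 0.2149*0.00306/(1+0.00306) = 0.0006556 eV

0.0006556


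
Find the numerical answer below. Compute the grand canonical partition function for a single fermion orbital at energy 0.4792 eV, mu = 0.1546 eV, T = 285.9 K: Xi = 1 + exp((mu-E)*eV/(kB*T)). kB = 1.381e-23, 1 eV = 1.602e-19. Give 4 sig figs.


Step 1: (mu - E) = 0.1546 - 0.4792 = -0.3246 eV
Step 2: x = (mu-E)*eV/(kB*T) = -0.3246*1.602e-19/(1.381e-23*285.9) = -13.17
Step 3: exp(x) = 1.906e-06
Step 4: Xi = 1 + 1.906e-06 = 1

1


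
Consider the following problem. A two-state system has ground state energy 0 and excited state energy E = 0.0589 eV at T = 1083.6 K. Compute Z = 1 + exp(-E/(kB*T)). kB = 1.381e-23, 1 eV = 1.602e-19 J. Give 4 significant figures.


Step 1: Compute beta*E = E*eV/(kB*T) = 0.0589*1.602e-19/(1.381e-23*1083.6) = 0.6305
Step 2: exp(-beta*E) = exp(-0.6305) = 0.5323
Step 3: Z = 1 + 0.5323 = 1.532

1.532


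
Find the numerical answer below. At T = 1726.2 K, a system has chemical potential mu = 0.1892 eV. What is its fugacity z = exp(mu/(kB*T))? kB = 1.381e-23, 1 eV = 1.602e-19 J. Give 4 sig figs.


Step 1: Convert mu to Joules: 0.1892*1.602e-19 = 3.031e-20 J
Step 2: kB*T = 1.381e-23*1726.2 = 2.384e-20 J
Step 3: mu/(kB*T) = 1.271
Step 4: z = exp(1.271) = 3.566

3.566


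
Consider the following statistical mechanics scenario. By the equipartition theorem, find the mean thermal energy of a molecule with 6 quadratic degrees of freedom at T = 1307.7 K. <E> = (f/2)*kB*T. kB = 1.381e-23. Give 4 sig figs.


Step 1: f/2 = 6/2 = 3
Step 2: kB*T = 1.381e-23 * 1307.7 = 1.806e-20
Step 3: <E> = 3 * 1.806e-20 = 5.418e-20 J

5.418e-20


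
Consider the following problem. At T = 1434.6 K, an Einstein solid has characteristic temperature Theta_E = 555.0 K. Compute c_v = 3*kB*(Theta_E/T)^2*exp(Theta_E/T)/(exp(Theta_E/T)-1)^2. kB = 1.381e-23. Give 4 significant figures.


Step 1: x = Theta_E/T = 555.0/1434.6 = 0.3869
Step 2: x^2 = 0.1497
Step 3: exp(x) = 1.472
Step 4: c_v = 3*1.381e-23*0.1497*1.472/(1.472-1)^2 = 4.092e-23

4.092e-23


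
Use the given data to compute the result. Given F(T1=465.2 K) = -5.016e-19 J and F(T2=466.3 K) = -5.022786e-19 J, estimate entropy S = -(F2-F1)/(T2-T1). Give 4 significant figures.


Step 1: dF = F2 - F1 = -5.022786e-19 - (-5.016e-19) = -6.786e-22 J
Step 2: dT = T2 - T1 = 466.3 - 465.2 = 1.1 K
Step 3: S = -dF/dT = -(-6.786e-22)/1.1 = 6.169e-22 J/K

6.169e-22


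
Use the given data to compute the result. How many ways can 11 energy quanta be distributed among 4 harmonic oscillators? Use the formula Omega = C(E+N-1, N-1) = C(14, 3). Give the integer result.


Step 1: Use binomial coefficient C(14, 3)
Step 2: Numerator = 14! / 11!
Step 3: Denominator = 3!
Step 4: Omega = 364

364


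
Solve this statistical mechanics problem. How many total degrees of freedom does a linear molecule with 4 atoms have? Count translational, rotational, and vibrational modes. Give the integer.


Step 1: Translational DOF = 3
Step 2: Rotational DOF (linear) = 2
Step 3: Vibrational DOF = 3*4 - 5 = 7
Step 4: Total = 3 + 2 + 7 = 12

12


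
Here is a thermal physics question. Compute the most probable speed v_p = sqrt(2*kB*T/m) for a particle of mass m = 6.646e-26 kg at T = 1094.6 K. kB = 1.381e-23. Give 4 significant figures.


Step 1: Numerator = 2*kB*T = 2*1.381e-23*1094.6 = 3.023e-20
Step 2: Ratio = 3.023e-20 / 6.646e-26 = 4.549e+05
Step 3: v_p = sqrt(4.549e+05) = 674.5 m/s

674.5


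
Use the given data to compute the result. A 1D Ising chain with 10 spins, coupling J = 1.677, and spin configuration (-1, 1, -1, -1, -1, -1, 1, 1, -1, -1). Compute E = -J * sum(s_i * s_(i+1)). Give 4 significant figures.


Step 1: Nearest-neighbor products: -1, -1, 1, 1, 1, -1, 1, -1, 1
Step 2: Sum of products = 1
Step 3: E = -1.677 * 1 = -1.677

-1.677


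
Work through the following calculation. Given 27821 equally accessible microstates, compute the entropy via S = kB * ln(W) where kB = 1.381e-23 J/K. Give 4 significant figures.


Step 1: ln(W) = ln(27821) = 10.23
Step 2: S = kB * ln(W) = 1.381e-23 * 10.23
Step 3: S = 1.413e-22 J/K

1.413e-22


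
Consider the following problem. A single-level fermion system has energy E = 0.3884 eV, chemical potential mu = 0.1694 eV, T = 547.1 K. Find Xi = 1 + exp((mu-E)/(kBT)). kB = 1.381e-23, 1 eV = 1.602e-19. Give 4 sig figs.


Step 1: (mu - E) = 0.1694 - 0.3884 = -0.219 eV
Step 2: x = (mu-E)*eV/(kB*T) = -0.219*1.602e-19/(1.381e-23*547.1) = -4.644
Step 3: exp(x) = 0.009624
Step 4: Xi = 1 + 0.009624 = 1.01

1.01


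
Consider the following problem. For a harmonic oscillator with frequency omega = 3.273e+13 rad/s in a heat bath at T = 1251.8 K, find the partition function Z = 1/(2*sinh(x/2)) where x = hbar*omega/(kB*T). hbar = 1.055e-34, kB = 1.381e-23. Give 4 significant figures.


Step 1: Compute x = hbar*omega/(kB*T) = 1.055e-34*3.273e+13/(1.381e-23*1251.8) = 0.1997
Step 2: x/2 = 0.09987
Step 3: sinh(x/2) = 0.1
Step 4: Z = 1/(2*0.1) = 4.998

4.998


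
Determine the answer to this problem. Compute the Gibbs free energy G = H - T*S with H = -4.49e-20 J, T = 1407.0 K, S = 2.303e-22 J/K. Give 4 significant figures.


Step 1: T*S = 1407.0 * 2.303e-22 = 3.24e-19 J
Step 2: G = H - T*S = -4.49e-20 - 3.24e-19
Step 3: G = -3.689e-19 J

-3.689e-19


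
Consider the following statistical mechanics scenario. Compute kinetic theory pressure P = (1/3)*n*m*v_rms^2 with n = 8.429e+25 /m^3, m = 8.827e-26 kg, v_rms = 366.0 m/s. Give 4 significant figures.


Step 1: v_rms^2 = 366.0^2 = 1.34e+05
Step 2: n*m = 8.429e+25*8.827e-26 = 7.44
Step 3: P = (1/3)*7.44*1.34e+05 = 3.322e+05 Pa

3.322e+05


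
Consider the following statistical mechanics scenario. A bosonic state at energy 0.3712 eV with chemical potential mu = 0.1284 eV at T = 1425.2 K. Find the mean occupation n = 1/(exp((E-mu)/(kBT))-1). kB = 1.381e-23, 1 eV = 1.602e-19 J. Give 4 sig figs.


Step 1: (E - mu) = 0.2428 eV
Step 2: x = (E-mu)*eV/(kB*T) = 0.2428*1.602e-19/(1.381e-23*1425.2) = 1.976
Step 3: exp(x) = 7.216
Step 4: n = 1/(exp(x)-1) = 0.1609

0.1609


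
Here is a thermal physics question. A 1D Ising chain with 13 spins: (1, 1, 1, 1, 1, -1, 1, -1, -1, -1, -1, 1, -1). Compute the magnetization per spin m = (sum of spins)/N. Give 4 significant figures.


Step 1: Count up spins (+1): 7, down spins (-1): 6
Step 2: Total magnetization M = 7 - 6 = 1
Step 3: m = M/N = 1/13 = 0.07692

0.07692


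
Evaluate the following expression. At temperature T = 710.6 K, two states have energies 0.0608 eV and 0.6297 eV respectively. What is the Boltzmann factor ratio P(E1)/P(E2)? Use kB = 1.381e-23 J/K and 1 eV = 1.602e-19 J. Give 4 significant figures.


Step 1: Compute energy difference dE = E1 - E2 = 0.0608 - 0.6297 = -0.5689 eV
Step 2: Convert to Joules: dE_J = -0.5689 * 1.602e-19 = -9.114e-20 J
Step 3: Compute exponent = -dE_J / (kB * T) = -(-9.114e-20) / (1.381e-23 * 710.6) = 9.287
Step 4: P(E1)/P(E2) = exp(9.287) = 1.08e+04

1.08e+04


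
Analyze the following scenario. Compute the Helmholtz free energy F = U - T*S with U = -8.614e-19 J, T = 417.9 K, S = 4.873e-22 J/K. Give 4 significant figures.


Step 1: T*S = 417.9 * 4.873e-22 = 2.036e-19 J
Step 2: F = U - T*S = -8.614e-19 - 2.036e-19
Step 3: F = -1.065e-18 J

-1.065e-18


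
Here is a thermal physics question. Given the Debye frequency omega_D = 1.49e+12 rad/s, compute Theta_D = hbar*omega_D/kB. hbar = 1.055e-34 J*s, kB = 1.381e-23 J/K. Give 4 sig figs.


Step 1: hbar*omega_D = 1.055e-34 * 1.49e+12 = 1.572e-22 J
Step 2: Theta_D = 1.572e-22 / 1.381e-23
Step 3: Theta_D = 11.38 K

11.38


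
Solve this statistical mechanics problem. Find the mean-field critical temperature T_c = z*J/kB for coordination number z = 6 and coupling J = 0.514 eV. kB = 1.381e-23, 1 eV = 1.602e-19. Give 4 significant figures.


Step 1: z*J = 6*0.514 = 3.084 eV
Step 2: Convert to Joules: 3.084*1.602e-19 = 4.941e-19 J
Step 3: T_c = 4.941e-19 / 1.381e-23 = 3.578e+04 K

3.578e+04


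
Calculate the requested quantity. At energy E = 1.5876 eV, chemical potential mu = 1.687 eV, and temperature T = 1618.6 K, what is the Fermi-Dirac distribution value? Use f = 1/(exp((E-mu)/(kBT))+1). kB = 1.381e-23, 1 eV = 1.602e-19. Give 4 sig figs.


Step 1: (E - mu) = 1.5876 - 1.687 = -0.0994 eV
Step 2: Convert: (E-mu)*eV = -1.592e-20 J
Step 3: x = (E-mu)*eV/(kB*T) = -0.7124
Step 4: f = 1/(exp(-0.7124)+1) = 0.6709

0.6709


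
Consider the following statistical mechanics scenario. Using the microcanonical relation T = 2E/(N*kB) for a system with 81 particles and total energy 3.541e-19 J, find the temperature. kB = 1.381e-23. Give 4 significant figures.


Step 1: Numerator = 2*E = 2*3.541e-19 = 7.082e-19 J
Step 2: Denominator = N*kB = 81*1.381e-23 = 1.119e-21
Step 3: T = 7.082e-19 / 1.119e-21 = 633.1 K

633.1


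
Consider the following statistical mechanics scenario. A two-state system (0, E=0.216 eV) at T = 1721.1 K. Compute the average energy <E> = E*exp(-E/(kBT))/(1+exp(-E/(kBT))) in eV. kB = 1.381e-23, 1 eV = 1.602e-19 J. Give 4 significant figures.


Step 1: beta*E = 0.216*1.602e-19/(1.381e-23*1721.1) = 1.456
Step 2: exp(-beta*E) = 0.2332
Step 3: <E> = 0.216*0.2332/(1+0.2332) = 0.04085 eV

0.04085


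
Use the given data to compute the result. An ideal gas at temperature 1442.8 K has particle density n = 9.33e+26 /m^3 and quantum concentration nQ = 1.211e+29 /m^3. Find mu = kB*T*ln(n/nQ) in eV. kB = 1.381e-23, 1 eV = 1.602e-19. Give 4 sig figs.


Step 1: n/nQ = 9.33e+26/1.211e+29 = 0.007704
Step 2: ln(n/nQ) = -4.866
Step 3: mu = kB*T*ln(n/nQ) = 1.993e-20*-4.866 = -9.695e-20 J
Step 4: Convert to eV: -9.695e-20/1.602e-19 = -0.6052 eV

-0.6052


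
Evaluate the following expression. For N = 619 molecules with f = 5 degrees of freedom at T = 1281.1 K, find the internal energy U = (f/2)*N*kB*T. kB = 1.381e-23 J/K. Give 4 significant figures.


Step 1: f/2 = 5/2 = 2.5
Step 2: N*kB*T = 619*1.381e-23*1281.1 = 1.095e-17
Step 3: U = 2.5 * 1.095e-17 = 2.738e-17 J

2.738e-17


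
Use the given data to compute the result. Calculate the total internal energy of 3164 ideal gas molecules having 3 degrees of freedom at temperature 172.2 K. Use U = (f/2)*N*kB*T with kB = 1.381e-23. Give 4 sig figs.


Step 1: f/2 = 3/2 = 1.5
Step 2: N*kB*T = 3164*1.381e-23*172.2 = 7.524e-18
Step 3: U = 1.5 * 7.524e-18 = 1.129e-17 J

1.129e-17


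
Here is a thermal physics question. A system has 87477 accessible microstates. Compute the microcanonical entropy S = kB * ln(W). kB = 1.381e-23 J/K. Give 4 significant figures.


Step 1: ln(W) = ln(87477) = 11.38
Step 2: S = kB * ln(W) = 1.381e-23 * 11.38
Step 3: S = 1.571e-22 J/K

1.571e-22


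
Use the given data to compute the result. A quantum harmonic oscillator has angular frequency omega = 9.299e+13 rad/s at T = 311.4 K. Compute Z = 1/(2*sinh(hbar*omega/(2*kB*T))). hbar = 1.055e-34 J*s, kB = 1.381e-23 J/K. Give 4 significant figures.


Step 1: Compute x = hbar*omega/(kB*T) = 1.055e-34*9.299e+13/(1.381e-23*311.4) = 2.281
Step 2: x/2 = 1.141
Step 3: sinh(x/2) = 1.405
Step 4: Z = 1/(2*1.405) = 0.356

0.356


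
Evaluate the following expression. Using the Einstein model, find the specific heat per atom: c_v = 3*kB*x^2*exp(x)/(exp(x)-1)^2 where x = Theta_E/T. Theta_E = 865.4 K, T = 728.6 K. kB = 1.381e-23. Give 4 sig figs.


Step 1: x = Theta_E/T = 865.4/728.6 = 1.188
Step 2: x^2 = 1.411
Step 3: exp(x) = 3.28
Step 4: c_v = 3*1.381e-23*1.411*3.28/(3.28-1)^2 = 3.688e-23

3.688e-23


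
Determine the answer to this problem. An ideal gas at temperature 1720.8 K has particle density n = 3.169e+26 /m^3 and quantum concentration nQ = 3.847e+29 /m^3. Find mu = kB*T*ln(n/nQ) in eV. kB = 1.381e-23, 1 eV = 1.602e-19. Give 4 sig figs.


Step 1: n/nQ = 3.169e+26/3.847e+29 = 0.0008238
Step 2: ln(n/nQ) = -7.102
Step 3: mu = kB*T*ln(n/nQ) = 2.376e-20*-7.102 = -1.688e-19 J
Step 4: Convert to eV: -1.688e-19/1.602e-19 = -1.053 eV

-1.053


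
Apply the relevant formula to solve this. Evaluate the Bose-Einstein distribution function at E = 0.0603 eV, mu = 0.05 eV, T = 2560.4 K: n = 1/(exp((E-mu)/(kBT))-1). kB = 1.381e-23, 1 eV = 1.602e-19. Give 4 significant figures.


Step 1: (E - mu) = 0.0103 eV
Step 2: x = (E-mu)*eV/(kB*T) = 0.0103*1.602e-19/(1.381e-23*2560.4) = 0.04667
Step 3: exp(x) = 1.048
Step 4: n = 1/(exp(x)-1) = 20.93

20.93


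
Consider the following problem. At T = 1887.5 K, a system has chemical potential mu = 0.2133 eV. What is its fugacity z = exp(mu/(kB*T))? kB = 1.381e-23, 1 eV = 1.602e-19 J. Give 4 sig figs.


Step 1: Convert mu to Joules: 0.2133*1.602e-19 = 3.417e-20 J
Step 2: kB*T = 1.381e-23*1887.5 = 2.607e-20 J
Step 3: mu/(kB*T) = 1.311
Step 4: z = exp(1.311) = 3.71

3.71


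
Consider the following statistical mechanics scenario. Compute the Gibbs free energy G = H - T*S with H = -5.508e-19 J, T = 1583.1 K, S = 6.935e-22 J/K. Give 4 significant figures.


Step 1: T*S = 1583.1 * 6.935e-22 = 1.098e-18 J
Step 2: G = H - T*S = -5.508e-19 - 1.098e-18
Step 3: G = -1.649e-18 J

-1.649e-18


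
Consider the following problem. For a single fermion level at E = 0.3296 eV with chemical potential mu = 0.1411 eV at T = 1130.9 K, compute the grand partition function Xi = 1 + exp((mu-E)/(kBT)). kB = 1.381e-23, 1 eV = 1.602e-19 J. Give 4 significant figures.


Step 1: (mu - E) = 0.1411 - 0.3296 = -0.1885 eV
Step 2: x = (mu-E)*eV/(kB*T) = -0.1885*1.602e-19/(1.381e-23*1130.9) = -1.934
Step 3: exp(x) = 0.1446
Step 4: Xi = 1 + 0.1446 = 1.145

1.145


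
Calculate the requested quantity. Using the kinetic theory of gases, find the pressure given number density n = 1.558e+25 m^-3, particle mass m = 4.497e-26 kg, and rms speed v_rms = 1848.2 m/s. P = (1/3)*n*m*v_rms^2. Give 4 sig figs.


Step 1: v_rms^2 = 1848.2^2 = 3.416e+06
Step 2: n*m = 1.558e+25*4.497e-26 = 0.7006
Step 3: P = (1/3)*0.7006*3.416e+06 = 7.978e+05 Pa

7.978e+05


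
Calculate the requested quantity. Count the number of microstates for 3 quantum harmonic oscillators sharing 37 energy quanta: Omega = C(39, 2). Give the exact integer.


Step 1: Use binomial coefficient C(39, 2)
Step 2: Numerator = 39! / 37!
Step 3: Denominator = 2!
Step 4: Omega = 741

741


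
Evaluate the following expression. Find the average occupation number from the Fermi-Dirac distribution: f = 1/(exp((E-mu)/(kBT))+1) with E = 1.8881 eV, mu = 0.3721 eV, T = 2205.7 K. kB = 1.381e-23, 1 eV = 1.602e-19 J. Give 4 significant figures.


Step 1: (E - mu) = 1.8881 - 0.3721 = 1.516 eV
Step 2: Convert: (E-mu)*eV = 2.429e-19 J
Step 3: x = (E-mu)*eV/(kB*T) = 7.973
Step 4: f = 1/(exp(7.973)+1) = 0.0003445

0.0003445


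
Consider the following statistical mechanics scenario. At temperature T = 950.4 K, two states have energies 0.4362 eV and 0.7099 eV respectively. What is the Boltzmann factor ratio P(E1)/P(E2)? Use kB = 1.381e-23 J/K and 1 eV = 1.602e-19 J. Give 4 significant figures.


Step 1: Compute energy difference dE = E1 - E2 = 0.4362 - 0.7099 = -0.2737 eV
Step 2: Convert to Joules: dE_J = -0.2737 * 1.602e-19 = -4.385e-20 J
Step 3: Compute exponent = -dE_J / (kB * T) = -(-4.385e-20) / (1.381e-23 * 950.4) = 3.341
Step 4: P(E1)/P(E2) = exp(3.341) = 28.24

28.24


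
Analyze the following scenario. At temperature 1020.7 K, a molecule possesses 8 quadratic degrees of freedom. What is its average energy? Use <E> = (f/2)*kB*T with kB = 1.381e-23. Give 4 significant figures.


Step 1: f/2 = 8/2 = 4
Step 2: kB*T = 1.381e-23 * 1020.7 = 1.41e-20
Step 3: <E> = 4 * 1.41e-20 = 5.638e-20 J

5.638e-20


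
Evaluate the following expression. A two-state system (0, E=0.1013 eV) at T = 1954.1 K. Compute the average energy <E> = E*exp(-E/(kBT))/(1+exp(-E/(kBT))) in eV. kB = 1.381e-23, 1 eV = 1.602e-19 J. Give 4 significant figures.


Step 1: beta*E = 0.1013*1.602e-19/(1.381e-23*1954.1) = 0.6014
Step 2: exp(-beta*E) = 0.5481
Step 3: <E> = 0.1013*0.5481/(1+0.5481) = 0.03586 eV

0.03586


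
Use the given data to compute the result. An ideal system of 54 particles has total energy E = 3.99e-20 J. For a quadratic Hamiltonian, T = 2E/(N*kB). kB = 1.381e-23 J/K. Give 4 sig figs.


Step 1: Numerator = 2*E = 2*3.99e-20 = 7.98e-20 J
Step 2: Denominator = N*kB = 54*1.381e-23 = 7.457e-22
Step 3: T = 7.98e-20 / 7.457e-22 = 107 K

107


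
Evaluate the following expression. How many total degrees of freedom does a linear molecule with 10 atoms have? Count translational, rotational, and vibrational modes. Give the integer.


Step 1: Translational DOF = 3
Step 2: Rotational DOF (linear) = 2
Step 3: Vibrational DOF = 3*10 - 5 = 25
Step 4: Total = 3 + 2 + 25 = 30

30


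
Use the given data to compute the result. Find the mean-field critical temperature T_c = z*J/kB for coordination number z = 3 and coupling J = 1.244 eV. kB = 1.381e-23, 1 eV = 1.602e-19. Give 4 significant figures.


Step 1: z*J = 3*1.244 = 3.732 eV
Step 2: Convert to Joules: 3.732*1.602e-19 = 5.979e-19 J
Step 3: T_c = 5.979e-19 / 1.381e-23 = 4.329e+04 K

4.329e+04


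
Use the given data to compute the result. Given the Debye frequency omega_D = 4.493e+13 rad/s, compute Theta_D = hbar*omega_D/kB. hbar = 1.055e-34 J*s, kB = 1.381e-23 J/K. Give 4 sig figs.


Step 1: hbar*omega_D = 1.055e-34 * 4.493e+13 = 4.74e-21 J
Step 2: Theta_D = 4.74e-21 / 1.381e-23
Step 3: Theta_D = 343.2 K

343.2


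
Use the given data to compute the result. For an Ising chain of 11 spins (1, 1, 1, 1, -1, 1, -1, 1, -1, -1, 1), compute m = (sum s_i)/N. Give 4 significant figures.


Step 1: Count up spins (+1): 7, down spins (-1): 4
Step 2: Total magnetization M = 7 - 4 = 3
Step 3: m = M/N = 3/11 = 0.2727

0.2727


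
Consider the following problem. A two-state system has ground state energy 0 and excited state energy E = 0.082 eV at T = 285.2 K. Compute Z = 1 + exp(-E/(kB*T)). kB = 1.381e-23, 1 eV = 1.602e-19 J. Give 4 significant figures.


Step 1: Compute beta*E = E*eV/(kB*T) = 0.082*1.602e-19/(1.381e-23*285.2) = 3.335
Step 2: exp(-beta*E) = exp(-3.335) = 0.0356
Step 3: Z = 1 + 0.0356 = 1.036

1.036


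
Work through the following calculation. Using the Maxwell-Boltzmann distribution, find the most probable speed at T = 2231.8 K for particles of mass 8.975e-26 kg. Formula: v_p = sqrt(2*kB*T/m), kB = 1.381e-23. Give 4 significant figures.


Step 1: Numerator = 2*kB*T = 2*1.381e-23*2231.8 = 6.164e-20
Step 2: Ratio = 6.164e-20 / 8.975e-26 = 6.868e+05
Step 3: v_p = sqrt(6.868e+05) = 828.7 m/s

828.7


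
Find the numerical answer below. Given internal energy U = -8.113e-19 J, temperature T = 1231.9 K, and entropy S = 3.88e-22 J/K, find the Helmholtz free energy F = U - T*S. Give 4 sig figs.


Step 1: T*S = 1231.9 * 3.88e-22 = 4.78e-19 J
Step 2: F = U - T*S = -8.113e-19 - 4.78e-19
Step 3: F = -1.289e-18 J

-1.289e-18


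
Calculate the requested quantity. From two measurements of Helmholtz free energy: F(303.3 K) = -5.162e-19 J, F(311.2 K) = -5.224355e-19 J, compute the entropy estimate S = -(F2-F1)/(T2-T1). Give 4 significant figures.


Step 1: dF = F2 - F1 = -5.224355e-19 - (-5.162e-19) = -6.2355e-21 J
Step 2: dT = T2 - T1 = 311.2 - 303.3 = 7.9 K
Step 3: S = -dF/dT = -(-6.2355e-21)/7.9 = 7.893e-22 J/K

7.893e-22


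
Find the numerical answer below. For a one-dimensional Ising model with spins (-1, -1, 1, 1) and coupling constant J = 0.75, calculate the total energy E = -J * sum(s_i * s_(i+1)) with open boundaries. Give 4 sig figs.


Step 1: Nearest-neighbor products: 1, -1, 1
Step 2: Sum of products = 1
Step 3: E = -0.75 * 1 = -0.75

-0.75


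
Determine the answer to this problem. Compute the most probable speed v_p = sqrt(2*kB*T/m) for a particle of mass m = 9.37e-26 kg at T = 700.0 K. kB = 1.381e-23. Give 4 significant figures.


Step 1: Numerator = 2*kB*T = 2*1.381e-23*700.0 = 1.933e-20
Step 2: Ratio = 1.933e-20 / 9.37e-26 = 2.063e+05
Step 3: v_p = sqrt(2.063e+05) = 454.2 m/s

454.2


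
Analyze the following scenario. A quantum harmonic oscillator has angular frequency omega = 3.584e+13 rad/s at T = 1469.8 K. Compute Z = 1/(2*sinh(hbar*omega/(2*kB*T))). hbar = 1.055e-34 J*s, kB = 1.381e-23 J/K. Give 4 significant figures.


Step 1: Compute x = hbar*omega/(kB*T) = 1.055e-34*3.584e+13/(1.381e-23*1469.8) = 0.1863
Step 2: x/2 = 0.09314
Step 3: sinh(x/2) = 0.09328
Step 4: Z = 1/(2*0.09328) = 5.36

5.36


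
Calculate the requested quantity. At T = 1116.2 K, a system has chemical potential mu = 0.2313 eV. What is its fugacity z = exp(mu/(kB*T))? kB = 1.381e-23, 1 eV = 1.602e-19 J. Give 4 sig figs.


Step 1: Convert mu to Joules: 0.2313*1.602e-19 = 3.705e-20 J
Step 2: kB*T = 1.381e-23*1116.2 = 1.541e-20 J
Step 3: mu/(kB*T) = 2.404
Step 4: z = exp(2.404) = 11.07

11.07


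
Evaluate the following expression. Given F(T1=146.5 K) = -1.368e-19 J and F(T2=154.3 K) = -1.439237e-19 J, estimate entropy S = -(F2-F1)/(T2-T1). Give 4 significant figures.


Step 1: dF = F2 - F1 = -1.439237e-19 - (-1.368e-19) = -7.1237e-21 J
Step 2: dT = T2 - T1 = 154.3 - 146.5 = 7.8 K
Step 3: S = -dF/dT = -(-7.1237e-21)/7.8 = 9.133e-22 J/K

9.133e-22


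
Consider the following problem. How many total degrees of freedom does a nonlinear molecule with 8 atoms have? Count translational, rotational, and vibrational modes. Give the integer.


Step 1: Translational DOF = 3
Step 2: Rotational DOF (nonlinear) = 3
Step 3: Vibrational DOF = 3*8 - 6 = 18
Step 4: Total = 3 + 3 + 18 = 24

24


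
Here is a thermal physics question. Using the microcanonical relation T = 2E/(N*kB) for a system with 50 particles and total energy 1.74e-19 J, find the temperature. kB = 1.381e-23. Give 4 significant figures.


Step 1: Numerator = 2*E = 2*1.74e-19 = 3.48e-19 J
Step 2: Denominator = N*kB = 50*1.381e-23 = 6.905e-22
Step 3: T = 3.48e-19 / 6.905e-22 = 504 K

504
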